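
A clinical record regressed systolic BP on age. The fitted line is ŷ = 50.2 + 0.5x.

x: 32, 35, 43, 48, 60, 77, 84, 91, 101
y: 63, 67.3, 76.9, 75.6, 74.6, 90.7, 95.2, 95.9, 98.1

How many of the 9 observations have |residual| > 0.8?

x=32: ŷ = 50.2 + 0.5·32 = 66.2; r = 63 − 66.2 = -3.2
x=35: ŷ = 50.2 + 0.5·35 = 67.7; r = 67.3 − 67.7 = -0.4
x=43: ŷ = 50.2 + 0.5·43 = 71.7; r = 76.9 − 71.7 = 5.2
x=48: ŷ = 50.2 + 0.5·48 = 74.2; r = 75.6 − 74.2 = 1.4
x=60: ŷ = 50.2 + 0.5·60 = 80.2; r = 74.6 − 80.2 = -5.6
x=77: ŷ = 50.2 + 0.5·77 = 88.7; r = 90.7 − 88.7 = 2
x=84: ŷ = 50.2 + 0.5·84 = 92.2; r = 95.2 − 92.2 = 3
x=91: ŷ = 50.2 + 0.5·91 = 95.7; r = 95.9 − 95.7 = 0.2
x=101: ŷ = 50.2 + 0.5·101 = 100.7; r = 98.1 − 100.7 = -2.6
|r| > 0.8: x=32 (|r|=3.2), x=43 (|r|=5.2), x=48 (|r|=1.4), x=60 (|r|=5.6), x=77 (|r|=2), x=84 (|r|=3), x=101 (|r|=2.6) → 7

7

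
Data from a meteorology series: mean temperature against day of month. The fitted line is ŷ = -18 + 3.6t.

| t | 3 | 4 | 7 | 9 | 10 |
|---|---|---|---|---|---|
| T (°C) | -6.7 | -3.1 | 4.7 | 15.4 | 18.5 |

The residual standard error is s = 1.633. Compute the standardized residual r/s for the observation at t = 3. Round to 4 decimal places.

ŷ = -18 + 3.6·3 = -7.2
r = -6.7 − (-7.2) = 0.5
r/s = 0.5 / 1.633 = 0.3062

0.3062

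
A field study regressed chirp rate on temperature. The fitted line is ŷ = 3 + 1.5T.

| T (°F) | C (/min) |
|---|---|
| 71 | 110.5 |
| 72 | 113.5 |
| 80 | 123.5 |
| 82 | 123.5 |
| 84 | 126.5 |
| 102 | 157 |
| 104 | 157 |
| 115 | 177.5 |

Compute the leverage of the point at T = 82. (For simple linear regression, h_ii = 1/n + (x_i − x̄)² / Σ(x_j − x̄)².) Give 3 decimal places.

h = 0.150

T̄ = (71 + 72 + 80 + 82 + 84 + 102 + 104 + 115)/8 = 88.75
Σ(T − T̄)² = 315.062 + 280.562 + 76.5625 + 45.5625 + 22.5625 + 175.562 + 232.562 + 689.062 = 1837.5
h = 1/8 + (-6.75)²/1837.5 = 0.125 + 0.0247959 = 0.150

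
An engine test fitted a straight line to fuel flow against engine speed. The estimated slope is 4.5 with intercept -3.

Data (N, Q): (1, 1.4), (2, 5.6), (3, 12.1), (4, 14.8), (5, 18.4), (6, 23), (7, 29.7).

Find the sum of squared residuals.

SSE = 6.42

N=1: ŷ = -3 + 4.5·1 = 1.5; r = 1.4 − 1.5 = -0.1
N=2: ŷ = -3 + 4.5·2 = 6; r = 5.6 − 6 = -0.4
N=3: ŷ = -3 + 4.5·3 = 10.5; r = 12.1 − 10.5 = 1.6
N=4: ŷ = -3 + 4.5·4 = 15; r = 14.8 − 15 = -0.2
N=5: ŷ = -3 + 4.5·5 = 19.5; r = 18.4 − 19.5 = -1.1
N=6: ŷ = -3 + 4.5·6 = 24; r = 23 − 24 = -1
N=7: ŷ = -3 + 4.5·7 = 28.5; r = 29.7 − 28.5 = 1.2
SSE = 0.01 + 0.16 + 2.56 + 0.04 + 1.21 + 1 + 1.44 = 6.42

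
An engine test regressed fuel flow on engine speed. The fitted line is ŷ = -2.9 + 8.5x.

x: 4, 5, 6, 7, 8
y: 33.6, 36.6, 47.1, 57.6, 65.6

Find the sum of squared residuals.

x=4: ŷ = -2.9 + 8.5·4 = 31.1; r = 33.6 − 31.1 = 2.5
x=5: ŷ = -2.9 + 8.5·5 = 39.6; r = 36.6 − 39.6 = -3
x=6: ŷ = -2.9 + 8.5·6 = 48.1; r = 47.1 − 48.1 = -1
x=7: ŷ = -2.9 + 8.5·7 = 56.6; r = 57.6 − 56.6 = 1
x=8: ŷ = -2.9 + 8.5·8 = 65.1; r = 65.6 − 65.1 = 0.5
SSE = 6.25 + 9 + 1 + 1 + 0.25 = 17.5

SSE = 17.5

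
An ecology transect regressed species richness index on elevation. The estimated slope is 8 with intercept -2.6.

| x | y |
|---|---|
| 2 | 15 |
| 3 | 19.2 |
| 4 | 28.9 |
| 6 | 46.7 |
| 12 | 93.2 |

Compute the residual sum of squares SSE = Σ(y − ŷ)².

SSE = 9.38

x=2: ŷ = -2.6 + 8·2 = 13.4; e = 15 − 13.4 = 1.6
x=3: ŷ = -2.6 + 8·3 = 21.4; e = 19.2 − 21.4 = -2.2
x=4: ŷ = -2.6 + 8·4 = 29.4; e = 28.9 − 29.4 = -0.5
x=6: ŷ = -2.6 + 8·6 = 45.4; e = 46.7 − 45.4 = 1.3
x=12: ŷ = -2.6 + 8·12 = 93.4; e = 93.2 − 93.4 = -0.2
SSE = 2.56 + 4.84 + 0.25 + 1.69 + 0.04 = 9.38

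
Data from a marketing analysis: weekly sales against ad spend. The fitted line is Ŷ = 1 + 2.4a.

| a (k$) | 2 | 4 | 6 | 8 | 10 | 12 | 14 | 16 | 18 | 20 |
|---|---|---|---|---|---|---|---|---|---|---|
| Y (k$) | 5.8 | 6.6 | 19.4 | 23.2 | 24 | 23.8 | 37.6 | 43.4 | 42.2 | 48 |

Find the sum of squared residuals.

a=2: Ŷ = 1 + 2.4·2 = 5.8; r = 5.8 − 5.8 = 0
a=4: Ŷ = 1 + 2.4·4 = 10.6; r = 6.6 − 10.6 = -4
a=6: Ŷ = 1 + 2.4·6 = 15.4; r = 19.4 − 15.4 = 4
a=8: Ŷ = 1 + 2.4·8 = 20.2; r = 23.2 − 20.2 = 3
a=10: Ŷ = 1 + 2.4·10 = 25; r = 24 − 25 = -1
a=12: Ŷ = 1 + 2.4·12 = 29.8; r = 23.8 − 29.8 = -6
a=14: Ŷ = 1 + 2.4·14 = 34.6; r = 37.6 − 34.6 = 3
a=16: Ŷ = 1 + 2.4·16 = 39.4; r = 43.4 − 39.4 = 4
a=18: Ŷ = 1 + 2.4·18 = 44.2; r = 42.2 − 44.2 = -2
a=20: Ŷ = 1 + 2.4·20 = 49; r = 48 − 49 = -1
SSE = 0 + 16 + 16 + 9 + 1 + 36 + 9 + 16 + 4 + 1 = 108

SSE = 108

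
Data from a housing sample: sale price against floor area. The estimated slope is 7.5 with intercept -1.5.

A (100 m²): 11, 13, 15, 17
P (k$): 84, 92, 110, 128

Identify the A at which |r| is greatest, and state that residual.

A=11: ŷ = -1.5 + 7.5·11 = 81; r = 84 − 81 = 3
A=13: ŷ = -1.5 + 7.5·13 = 96; r = 92 − 96 = -4
A=15: ŷ = -1.5 + 7.5·15 = 111; r = 110 − 111 = -1
A=17: ŷ = -1.5 + 7.5·17 = 126; r = 128 − 126 = 2
Largest |r| is 4 at A = 13, residual -4.

A = 13, r = -4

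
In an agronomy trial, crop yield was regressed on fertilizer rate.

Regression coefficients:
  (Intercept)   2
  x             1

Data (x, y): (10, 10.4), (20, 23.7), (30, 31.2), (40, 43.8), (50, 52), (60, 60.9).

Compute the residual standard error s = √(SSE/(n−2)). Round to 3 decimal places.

s = 1.623

x=10: ŷ = 2 + 10 = 12; r = 10.4 − 12 = -1.6
x=20: ŷ = 2 + 20 = 22; r = 23.7 − 22 = 1.7
x=30: ŷ = 2 + 30 = 32; r = 31.2 − 32 = -0.8
x=40: ŷ = 2 + 40 = 42; r = 43.8 − 42 = 1.8
x=50: ŷ = 2 + 50 = 52; r = 52 − 52 = 0
x=60: ŷ = 2 + 60 = 62; r = 60.9 − 62 = -1.1
SSE = 2.56 + 2.89 + 0.64 + 3.24 + 0 + 1.21 = 10.54
s = √(10.54/4) = √2.635 ≈ 1.623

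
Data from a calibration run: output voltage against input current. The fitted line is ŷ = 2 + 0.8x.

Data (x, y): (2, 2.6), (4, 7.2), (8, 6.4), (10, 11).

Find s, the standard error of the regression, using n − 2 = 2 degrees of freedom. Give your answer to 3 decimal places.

s = 2.236

x=2: ŷ = 2 + 0.8·2 = 3.6; r = 2.6 − 3.6 = -1
x=4: ŷ = 2 + 0.8·4 = 5.2; r = 7.2 − 5.2 = 2
x=8: ŷ = 2 + 0.8·8 = 8.4; r = 6.4 − 8.4 = -2
x=10: ŷ = 2 + 0.8·10 = 10; r = 11 − 10 = 1
SSE = 1 + 4 + 4 + 1 = 10
s = √(10/2) = √5 ≈ 2.236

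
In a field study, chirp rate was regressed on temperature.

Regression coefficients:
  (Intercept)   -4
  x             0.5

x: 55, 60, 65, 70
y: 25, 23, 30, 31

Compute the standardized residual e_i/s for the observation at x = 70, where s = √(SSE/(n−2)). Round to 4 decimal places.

0.0000

x=55: ŷ = -4 + 0.5·55 = 23.5; e = 25 − 23.5 = 1.5
x=60: ŷ = -4 + 0.5·60 = 26; e = 23 − 26 = -3
x=65: ŷ = -4 + 0.5·65 = 28.5; e = 30 − 28.5 = 1.5
x=70: ŷ = -4 + 0.5·70 = 31; e = 31 − 31 = 0
SSE = 2.25 + 9 + 2.25 + 0 = 13.5
s = √(13.5/2) = 2.59808
e/s = 0 / 2.59808 = 0.0000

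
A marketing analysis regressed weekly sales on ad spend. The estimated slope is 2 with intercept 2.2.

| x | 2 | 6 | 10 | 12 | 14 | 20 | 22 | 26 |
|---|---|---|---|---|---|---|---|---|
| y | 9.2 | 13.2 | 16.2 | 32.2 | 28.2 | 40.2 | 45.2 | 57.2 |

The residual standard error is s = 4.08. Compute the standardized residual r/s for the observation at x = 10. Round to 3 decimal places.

ŷ = 2.2 + 2·10 = 22.2
r = 16.2 − 22.2 = -6
r/s = -6 / 4.08 = -1.471

-1.471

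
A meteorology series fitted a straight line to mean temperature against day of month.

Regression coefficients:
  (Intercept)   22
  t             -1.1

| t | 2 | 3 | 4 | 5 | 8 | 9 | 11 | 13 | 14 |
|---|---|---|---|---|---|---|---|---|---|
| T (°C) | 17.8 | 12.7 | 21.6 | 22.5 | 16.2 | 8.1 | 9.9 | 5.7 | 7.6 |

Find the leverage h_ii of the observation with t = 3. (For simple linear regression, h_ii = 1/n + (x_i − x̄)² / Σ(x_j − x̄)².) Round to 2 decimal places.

t̄ = (2 + 3 + 4 + 5 + 8 + 9 + 11 + 13 + 14)/9 = 7.66667
Σ(t − t̄)² = 32.1111 + 21.7778 + 13.4444 + 7.11111 + 0.111111 + 1.77778 + 11.1111 + 28.4444 + 40.1111 = 156
h = 1/9 + (-4.66667)²/156 = 0.111111 + 0.139601 = 0.25

h = 0.25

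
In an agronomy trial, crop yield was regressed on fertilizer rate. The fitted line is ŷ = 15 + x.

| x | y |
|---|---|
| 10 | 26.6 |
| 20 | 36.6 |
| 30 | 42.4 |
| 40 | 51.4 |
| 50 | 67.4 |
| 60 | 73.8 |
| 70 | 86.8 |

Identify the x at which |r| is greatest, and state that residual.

x=10: ŷ = 15 + 10 = 25; r = 26.6 − 25 = 1.6
x=20: ŷ = 15 + 20 = 35; r = 36.6 − 35 = 1.6
x=30: ŷ = 15 + 30 = 45; r = 42.4 − 45 = -2.6
x=40: ŷ = 15 + 40 = 55; r = 51.4 − 55 = -3.6
x=50: ŷ = 15 + 50 = 65; r = 67.4 − 65 = 2.4
x=60: ŷ = 15 + 60 = 75; r = 73.8 − 75 = -1.2
x=70: ŷ = 15 + 70 = 85; r = 86.8 − 85 = 1.8
Largest |r| is 3.6 at x = 40, residual -3.6.

x = 40, r = -3.6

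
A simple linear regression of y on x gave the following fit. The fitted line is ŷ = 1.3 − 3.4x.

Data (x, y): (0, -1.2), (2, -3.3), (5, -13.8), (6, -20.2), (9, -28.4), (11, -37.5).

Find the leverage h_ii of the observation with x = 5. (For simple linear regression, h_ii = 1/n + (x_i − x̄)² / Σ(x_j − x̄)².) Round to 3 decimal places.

h = 0.170

x̄ = (0 + 2 + 5 + 6 + 9 + 11)/6 = 5.5
Σ(x − x̄)² = 30.25 + 12.25 + 0.25 + 0.25 + 12.25 + 30.25 = 85.5
h = 1/6 + (-0.5)²/85.5 = 0.166667 + 0.00292398 = 0.170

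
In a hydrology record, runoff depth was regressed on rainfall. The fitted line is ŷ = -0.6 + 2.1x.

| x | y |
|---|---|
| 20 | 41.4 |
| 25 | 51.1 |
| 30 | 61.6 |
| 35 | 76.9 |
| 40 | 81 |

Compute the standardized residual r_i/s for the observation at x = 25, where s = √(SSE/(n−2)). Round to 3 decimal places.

-0.289

x=20: ŷ = -0.6 + 2.1·20 = 41.4; r = 41.4 − 41.4 = 0
x=25: ŷ = -0.6 + 2.1·25 = 51.9; r = 51.1 − 51.9 = -0.8
x=30: ŷ = -0.6 + 2.1·30 = 62.4; r = 61.6 − 62.4 = -0.8
x=35: ŷ = -0.6 + 2.1·35 = 72.9; r = 76.9 − 72.9 = 4
x=40: ŷ = -0.6 + 2.1·40 = 83.4; r = 81 − 83.4 = -2.4
SSE = 0 + 0.64 + 0.64 + 16 + 5.76 = 23.04
s = √(23.04/3) = 2.77128
r/s = -0.8 / 2.77128 = -0.289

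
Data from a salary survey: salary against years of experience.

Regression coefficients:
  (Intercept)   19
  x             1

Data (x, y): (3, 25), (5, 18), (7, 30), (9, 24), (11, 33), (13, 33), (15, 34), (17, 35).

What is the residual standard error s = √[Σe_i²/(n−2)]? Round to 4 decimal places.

x=3: ŷ = 19 + 3 = 22; e = 25 − 22 = 3
x=5: ŷ = 19 + 5 = 24; e = 18 − 24 = -6
x=7: ŷ = 19 + 7 = 26; e = 30 − 26 = 4
x=9: ŷ = 19 + 9 = 28; e = 24 − 28 = -4
x=11: ŷ = 19 + 11 = 30; e = 33 − 30 = 3
x=13: ŷ = 19 + 13 = 32; e = 33 − 32 = 1
x=15: ŷ = 19 + 15 = 34; e = 34 − 34 = 0
x=17: ŷ = 19 + 17 = 36; e = 35 − 36 = -1
SSE = 9 + 36 + 16 + 16 + 9 + 1 + 0 + 1 = 88
s = √(88/6) = √14.6667 ≈ 3.8297

s = 3.8297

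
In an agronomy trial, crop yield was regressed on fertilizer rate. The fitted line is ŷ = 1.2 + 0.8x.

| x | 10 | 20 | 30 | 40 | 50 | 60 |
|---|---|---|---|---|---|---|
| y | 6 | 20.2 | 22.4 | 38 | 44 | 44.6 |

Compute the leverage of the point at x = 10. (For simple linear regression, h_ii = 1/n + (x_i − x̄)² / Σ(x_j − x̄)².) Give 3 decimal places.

h = 0.524

x̄ = (10 + 20 + 30 + 40 + 50 + 60)/6 = 35
Σ(x − x̄)² = 625 + 225 + 25 + 25 + 225 + 625 = 1750
h = 1/6 + (-25)²/1750 = 0.166667 + 0.357143 = 0.524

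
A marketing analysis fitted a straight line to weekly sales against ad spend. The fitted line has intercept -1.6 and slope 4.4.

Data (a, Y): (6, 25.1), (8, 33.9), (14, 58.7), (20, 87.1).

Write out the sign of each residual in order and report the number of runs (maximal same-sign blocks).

3 runs

a=6: ŷ = -1.6 + 4.4·6 = 24.8; r = 25.1 − 24.8 = 0.3
a=8: ŷ = -1.6 + 4.4·8 = 33.6; r = 33.9 − 33.6 = 0.3
a=14: ŷ = -1.6 + 4.4·14 = 60; r = 58.7 − 60 = -1.3
a=20: ŷ = -1.6 + 4.4·20 = 86.4; r = 87.1 − 86.4 = 0.7
Signs: + + − +
Runs: +×2, −×1, +×1 → 3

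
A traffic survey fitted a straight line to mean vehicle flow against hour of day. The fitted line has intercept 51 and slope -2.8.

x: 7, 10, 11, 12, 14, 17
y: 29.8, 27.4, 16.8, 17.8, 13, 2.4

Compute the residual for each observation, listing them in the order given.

x=7: ŷ = 51 − 2.8·7 = 31.4; r = 29.8 − 31.4 = -1.6
x=10: ŷ = 51 − 2.8·10 = 23; r = 27.4 − 23 = 4.4
x=11: ŷ = 51 − 2.8·11 = 20.2; r = 16.8 − 20.2 = -3.4
x=12: ŷ = 51 − 2.8·12 = 17.4; r = 17.8 − 17.4 = 0.4
x=14: ŷ = 51 − 2.8·14 = 11.8; r = 13 − 11.8 = 1.2
x=17: ŷ = 51 − 2.8·17 = 3.4; r = 2.4 − 3.4 = -1

-1.6, 4.4, -3.4, 0.4, 1.2, -1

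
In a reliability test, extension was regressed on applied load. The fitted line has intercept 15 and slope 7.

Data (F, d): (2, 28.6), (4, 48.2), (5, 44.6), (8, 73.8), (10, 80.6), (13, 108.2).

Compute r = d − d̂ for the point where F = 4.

d̂ = 15 + 7·4 = 43
r = 48.2 − 43 = 5.2

r = 5.2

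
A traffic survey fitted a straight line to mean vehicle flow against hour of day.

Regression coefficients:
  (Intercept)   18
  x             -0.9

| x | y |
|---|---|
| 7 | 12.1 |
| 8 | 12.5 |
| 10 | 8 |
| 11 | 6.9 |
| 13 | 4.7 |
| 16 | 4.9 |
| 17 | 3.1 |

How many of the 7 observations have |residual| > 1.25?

x=7: ŷ = 18 − 0.9·7 = 11.7; e = 12.1 − 11.7 = 0.4
x=8: ŷ = 18 − 0.9·8 = 10.8; e = 12.5 − 10.8 = 1.7
x=10: ŷ = 18 − 0.9·10 = 9; e = 8 − 9 = -1
x=11: ŷ = 18 − 0.9·11 = 8.1; e = 6.9 − 8.1 = -1.2
x=13: ŷ = 18 − 0.9·13 = 6.3; e = 4.7 − 6.3 = -1.6
x=16: ŷ = 18 − 0.9·16 = 3.6; e = 4.9 − 3.6 = 1.3
x=17: ŷ = 18 − 0.9·17 = 2.7; e = 3.1 − 2.7 = 0.4
|e| > 1.25: x=8 (|e|=1.7), x=13 (|e|=1.6), x=16 (|e|=1.3) → 3

3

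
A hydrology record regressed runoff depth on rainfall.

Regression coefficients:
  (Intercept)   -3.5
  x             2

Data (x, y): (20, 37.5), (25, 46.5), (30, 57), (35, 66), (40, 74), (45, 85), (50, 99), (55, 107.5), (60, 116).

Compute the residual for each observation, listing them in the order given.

1, 0, 0.5, -0.5, -2.5, -1.5, 2.5, 1, -0.5

x=20: ŷ = -3.5 + 2·20 = 36.5; e = 37.5 − 36.5 = 1
x=25: ŷ = -3.5 + 2·25 = 46.5; e = 46.5 − 46.5 = 0
x=30: ŷ = -3.5 + 2·30 = 56.5; e = 57 − 56.5 = 0.5
x=35: ŷ = -3.5 + 2·35 = 66.5; e = 66 − 66.5 = -0.5
x=40: ŷ = -3.5 + 2·40 = 76.5; e = 74 − 76.5 = -2.5
x=45: ŷ = -3.5 + 2·45 = 86.5; e = 85 − 86.5 = -1.5
x=50: ŷ = -3.5 + 2·50 = 96.5; e = 99 − 96.5 = 2.5
x=55: ŷ = -3.5 + 2·55 = 106.5; e = 107.5 − 106.5 = 1
x=60: ŷ = -3.5 + 2·60 = 116.5; e = 116 − 116.5 = -0.5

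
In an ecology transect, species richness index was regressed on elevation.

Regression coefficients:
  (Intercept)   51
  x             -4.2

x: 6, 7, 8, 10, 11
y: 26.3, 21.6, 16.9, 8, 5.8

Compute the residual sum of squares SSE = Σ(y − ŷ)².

SSE = 2.5

x=6: ŷ = 51 − 4.2·6 = 25.8; r = 26.3 − 25.8 = 0.5
x=7: ŷ = 51 − 4.2·7 = 21.6; r = 21.6 − 21.6 = 0
x=8: ŷ = 51 − 4.2·8 = 17.4; r = 16.9 − 17.4 = -0.5
x=10: ŷ = 51 − 4.2·10 = 9; r = 8 − 9 = -1
x=11: ŷ = 51 − 4.2·11 = 4.8; r = 5.8 − 4.8 = 1
SSE = 0.25 + 0 + 0.25 + 1 + 1 = 2.5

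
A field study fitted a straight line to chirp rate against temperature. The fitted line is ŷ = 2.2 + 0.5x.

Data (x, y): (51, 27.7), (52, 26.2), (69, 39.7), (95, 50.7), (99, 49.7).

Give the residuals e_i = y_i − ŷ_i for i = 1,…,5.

0, -2, 3, 1, -2

x=51: ŷ = 2.2 + 0.5·51 = 27.7; e = 27.7 − 27.7 = 0
x=52: ŷ = 2.2 + 0.5·52 = 28.2; e = 26.2 − 28.2 = -2
x=69: ŷ = 2.2 + 0.5·69 = 36.7; e = 39.7 − 36.7 = 3
x=95: ŷ = 2.2 + 0.5·95 = 49.7; e = 50.7 − 49.7 = 1
x=99: ŷ = 2.2 + 0.5·99 = 51.7; e = 49.7 − 51.7 = -2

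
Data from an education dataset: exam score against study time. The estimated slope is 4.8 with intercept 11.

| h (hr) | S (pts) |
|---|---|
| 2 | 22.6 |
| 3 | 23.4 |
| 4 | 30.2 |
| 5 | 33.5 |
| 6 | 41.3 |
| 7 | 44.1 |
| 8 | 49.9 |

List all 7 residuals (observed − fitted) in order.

h=2: ŷ = 11 + 4.8·2 = 20.6; e = 22.6 − 20.6 = 2
h=3: ŷ = 11 + 4.8·3 = 25.4; e = 23.4 − 25.4 = -2
h=4: ŷ = 11 + 4.8·4 = 30.2; e = 30.2 − 30.2 = 0
h=5: ŷ = 11 + 4.8·5 = 35; e = 33.5 − 35 = -1.5
h=6: ŷ = 11 + 4.8·6 = 39.8; e = 41.3 − 39.8 = 1.5
h=7: ŷ = 11 + 4.8·7 = 44.6; e = 44.1 − 44.6 = -0.5
h=8: ŷ = 11 + 4.8·8 = 49.4; e = 49.9 − 49.4 = 0.5

2, -2, 0, -1.5, 1.5, -0.5, 0.5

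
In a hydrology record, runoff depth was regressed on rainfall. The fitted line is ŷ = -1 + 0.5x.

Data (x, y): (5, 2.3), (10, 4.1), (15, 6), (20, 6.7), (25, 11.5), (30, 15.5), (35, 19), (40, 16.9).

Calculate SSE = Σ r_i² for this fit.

SSE = 19.1

x=5: ŷ = -1 + 0.5·5 = 1.5; r = 2.3 − 1.5 = 0.8
x=10: ŷ = -1 + 0.5·10 = 4; r = 4.1 − 4 = 0.1
x=15: ŷ = -1 + 0.5·15 = 6.5; r = 6 − 6.5 = -0.5
x=20: ŷ = -1 + 0.5·20 = 9; r = 6.7 − 9 = -2.3
x=25: ŷ = -1 + 0.5·25 = 11.5; r = 11.5 − 11.5 = 0
x=30: ŷ = -1 + 0.5·30 = 14; r = 15.5 − 14 = 1.5
x=35: ŷ = -1 + 0.5·35 = 16.5; r = 19 − 16.5 = 2.5
x=40: ŷ = -1 + 0.5·40 = 19; r = 16.9 − 19 = -2.1
SSE = 0.64 + 0.01 + 0.25 + 5.29 + 0 + 2.25 + 6.25 + 4.41 = 19.1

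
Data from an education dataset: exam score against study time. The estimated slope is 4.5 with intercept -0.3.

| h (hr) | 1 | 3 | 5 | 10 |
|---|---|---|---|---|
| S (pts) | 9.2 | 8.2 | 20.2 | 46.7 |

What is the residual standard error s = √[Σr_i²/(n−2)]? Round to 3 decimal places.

h=1: ŷ = -0.3 + 4.5·1 = 4.2; r = 9.2 − 4.2 = 5
h=3: ŷ = -0.3 + 4.5·3 = 13.2; r = 8.2 − 13.2 = -5
h=5: ŷ = -0.3 + 4.5·5 = 22.2; r = 20.2 − 22.2 = -2
h=10: ŷ = -0.3 + 4.5·10 = 44.7; r = 46.7 − 44.7 = 2
SSE = 25 + 25 + 4 + 4 = 58
s = √(58/2) = √29 ≈ 5.385

s = 5.385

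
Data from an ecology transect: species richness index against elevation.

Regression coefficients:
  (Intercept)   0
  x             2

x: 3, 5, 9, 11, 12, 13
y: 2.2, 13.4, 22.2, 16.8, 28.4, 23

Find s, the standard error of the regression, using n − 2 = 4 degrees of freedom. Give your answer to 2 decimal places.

s = 4.98

x=3: ŷ = 2·3 = 6; e = 2.2 − 6 = -3.8
x=5: ŷ = 2·5 = 10; e = 13.4 − 10 = 3.4
x=9: ŷ = 2·9 = 18; e = 22.2 − 18 = 4.2
x=11: ŷ = 2·11 = 22; e = 16.8 − 22 = -5.2
x=12: ŷ = 2·12 = 24; e = 28.4 − 24 = 4.4
x=13: ŷ = 2·13 = 26; e = 23 − 26 = -3
SSE = 14.44 + 11.56 + 17.64 + 27.04 + 19.36 + 9 = 99.04
s = √(99.04/4) = √24.76 ≈ 4.98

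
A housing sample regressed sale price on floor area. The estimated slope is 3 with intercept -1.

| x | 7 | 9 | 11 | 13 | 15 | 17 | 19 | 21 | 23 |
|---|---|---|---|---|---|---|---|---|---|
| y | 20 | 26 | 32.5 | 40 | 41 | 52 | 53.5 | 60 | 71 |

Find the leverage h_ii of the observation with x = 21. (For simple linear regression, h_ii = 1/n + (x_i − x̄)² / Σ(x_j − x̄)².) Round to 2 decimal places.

x̄ = (7 + 9 + 11 + 13 + 15 + 17 + 19 + 21 + 23)/9 = 15
Σ(x − x̄)² = 64 + 36 + 16 + 4 + 0 + 4 + 16 + 36 + 64 = 240
h = 1/9 + (6)²/240 = 0.111111 + 0.15 = 0.26

h = 0.26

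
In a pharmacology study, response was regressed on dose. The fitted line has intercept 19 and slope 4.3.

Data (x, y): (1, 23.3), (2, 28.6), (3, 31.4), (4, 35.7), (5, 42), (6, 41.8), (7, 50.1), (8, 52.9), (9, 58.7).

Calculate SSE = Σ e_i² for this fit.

x=1: ŷ = 19 + 4.3·1 = 23.3; e = 23.3 − 23.3 = 0
x=2: ŷ = 19 + 4.3·2 = 27.6; e = 28.6 − 27.6 = 1
x=3: ŷ = 19 + 4.3·3 = 31.9; e = 31.4 − 31.9 = -0.5
x=4: ŷ = 19 + 4.3·4 = 36.2; e = 35.7 − 36.2 = -0.5
x=5: ŷ = 19 + 4.3·5 = 40.5; e = 42 − 40.5 = 1.5
x=6: ŷ = 19 + 4.3·6 = 44.8; e = 41.8 − 44.8 = -3
x=7: ŷ = 19 + 4.3·7 = 49.1; e = 50.1 − 49.1 = 1
x=8: ŷ = 19 + 4.3·8 = 53.4; e = 52.9 − 53.4 = -0.5
x=9: ŷ = 19 + 4.3·9 = 57.7; e = 58.7 − 57.7 = 1
SSE = 0 + 1 + 0.25 + 0.25 + 2.25 + 9 + 1 + 0.25 + 1 = 15

SSE = 15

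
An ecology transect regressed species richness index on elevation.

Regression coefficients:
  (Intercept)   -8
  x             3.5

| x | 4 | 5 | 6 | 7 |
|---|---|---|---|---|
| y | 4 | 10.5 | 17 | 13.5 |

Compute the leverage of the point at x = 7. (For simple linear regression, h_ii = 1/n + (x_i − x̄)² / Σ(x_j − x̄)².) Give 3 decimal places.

x̄ = (4 + 5 + 6 + 7)/4 = 5.5
Σ(x − x̄)² = 2.25 + 0.25 + 0.25 + 2.25 = 5
h = 1/4 + (1.5)²/5 = 0.25 + 0.45 = 0.700

h = 0.700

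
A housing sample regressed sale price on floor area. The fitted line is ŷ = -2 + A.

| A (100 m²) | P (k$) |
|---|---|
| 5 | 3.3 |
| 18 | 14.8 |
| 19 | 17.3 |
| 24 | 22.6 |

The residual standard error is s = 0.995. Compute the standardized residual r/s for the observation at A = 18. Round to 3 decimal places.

ŷ = -2 + 18 = 16
r = 14.8 − 16 = -1.2
r/s = -1.2 / 0.995 = -1.206

-1.206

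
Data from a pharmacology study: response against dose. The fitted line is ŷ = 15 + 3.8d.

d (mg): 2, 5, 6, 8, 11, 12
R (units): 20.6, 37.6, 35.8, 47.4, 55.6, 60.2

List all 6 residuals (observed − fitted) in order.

d=2: ŷ = 15 + 3.8·2 = 22.6; e = 20.6 − 22.6 = -2
d=5: ŷ = 15 + 3.8·5 = 34; e = 37.6 − 34 = 3.6
d=6: ŷ = 15 + 3.8·6 = 37.8; e = 35.8 − 37.8 = -2
d=8: ŷ = 15 + 3.8·8 = 45.4; e = 47.4 − 45.4 = 2
d=11: ŷ = 15 + 3.8·11 = 56.8; e = 55.6 − 56.8 = -1.2
d=12: ŷ = 15 + 3.8·12 = 60.6; e = 60.2 − 60.6 = -0.4

-2, 3.6, -2, 2, -1.2, -0.4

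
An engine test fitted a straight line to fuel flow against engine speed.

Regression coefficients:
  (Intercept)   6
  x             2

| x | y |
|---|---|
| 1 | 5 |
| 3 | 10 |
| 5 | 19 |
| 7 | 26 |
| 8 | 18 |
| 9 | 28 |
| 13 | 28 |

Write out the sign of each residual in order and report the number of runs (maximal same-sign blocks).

x=1: ŷ = 6 + 2·1 = 8; r = 5 − 8 = -3
x=3: ŷ = 6 + 2·3 = 12; r = 10 − 12 = -2
x=5: ŷ = 6 + 2·5 = 16; r = 19 − 16 = 3
x=7: ŷ = 6 + 2·7 = 20; r = 26 − 20 = 6
x=8: ŷ = 6 + 2·8 = 22; r = 18 − 22 = -4
x=9: ŷ = 6 + 2·9 = 24; r = 28 − 24 = 4
x=13: ŷ = 6 + 2·13 = 32; r = 28 − 32 = -4
Signs: − − + + − + −
Runs: −×2, +×2, −×1, +×1, −×1 → 5

5 runs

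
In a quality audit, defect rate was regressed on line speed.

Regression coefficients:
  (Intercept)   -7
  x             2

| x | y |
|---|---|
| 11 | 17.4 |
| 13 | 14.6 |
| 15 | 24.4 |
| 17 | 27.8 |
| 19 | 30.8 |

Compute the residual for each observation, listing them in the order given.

x=11: ŷ = -7 + 2·11 = 15; e = 17.4 − 15 = 2.4
x=13: ŷ = -7 + 2·13 = 19; e = 14.6 − 19 = -4.4
x=15: ŷ = -7 + 2·15 = 23; e = 24.4 − 23 = 1.4
x=17: ŷ = -7 + 2·17 = 27; e = 27.8 − 27 = 0.8
x=19: ŷ = -7 + 2·19 = 31; e = 30.8 − 31 = -0.2

2.4, -4.4, 1.4, 0.8, -0.2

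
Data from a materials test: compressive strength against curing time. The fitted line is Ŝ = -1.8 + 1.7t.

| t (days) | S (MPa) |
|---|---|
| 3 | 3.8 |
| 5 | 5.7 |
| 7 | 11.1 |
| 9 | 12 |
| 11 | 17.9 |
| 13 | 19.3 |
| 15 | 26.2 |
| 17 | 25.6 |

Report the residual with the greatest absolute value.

t=3: Ŝ = -1.8 + 1.7·3 = 3.3; r = 3.8 − 3.3 = 0.5
t=5: Ŝ = -1.8 + 1.7·5 = 6.7; r = 5.7 − 6.7 = -1
t=7: Ŝ = -1.8 + 1.7·7 = 10.1; r = 11.1 − 10.1 = 1
t=9: Ŝ = -1.8 + 1.7·9 = 13.5; r = 12 − 13.5 = -1.5
t=11: Ŝ = -1.8 + 1.7·11 = 16.9; r = 17.9 − 16.9 = 1
t=13: Ŝ = -1.8 + 1.7·13 = 20.3; r = 19.3 − 20.3 = -1
t=15: Ŝ = -1.8 + 1.7·15 = 23.7; r = 26.2 − 23.7 = 2.5
t=17: Ŝ = -1.8 + 1.7·17 = 27.1; r = 25.6 − 27.1 = -1.5
Largest |r| is 2.5 at t = 15, residual 2.5.

r = 2.5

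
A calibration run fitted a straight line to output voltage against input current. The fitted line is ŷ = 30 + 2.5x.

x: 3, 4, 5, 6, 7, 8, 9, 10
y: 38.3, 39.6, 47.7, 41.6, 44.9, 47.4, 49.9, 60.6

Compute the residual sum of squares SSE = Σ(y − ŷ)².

SSE = 91.04

x=3: ŷ = 30 + 2.5·3 = 37.5; e = 38.3 − 37.5 = 0.8
x=4: ŷ = 30 + 2.5·4 = 40; e = 39.6 − 40 = -0.4
x=5: ŷ = 30 + 2.5·5 = 42.5; e = 47.7 − 42.5 = 5.2
x=6: ŷ = 30 + 2.5·6 = 45; e = 41.6 − 45 = -3.4
x=7: ŷ = 30 + 2.5·7 = 47.5; e = 44.9 − 47.5 = -2.6
x=8: ŷ = 30 + 2.5·8 = 50; e = 47.4 − 50 = -2.6
x=9: ŷ = 30 + 2.5·9 = 52.5; e = 49.9 − 52.5 = -2.6
x=10: ŷ = 30 + 2.5·10 = 55; e = 60.6 − 55 = 5.6
SSE = 0.64 + 0.16 + 27.04 + 11.56 + 6.76 + 6.76 + 6.76 + 31.36 = 91.04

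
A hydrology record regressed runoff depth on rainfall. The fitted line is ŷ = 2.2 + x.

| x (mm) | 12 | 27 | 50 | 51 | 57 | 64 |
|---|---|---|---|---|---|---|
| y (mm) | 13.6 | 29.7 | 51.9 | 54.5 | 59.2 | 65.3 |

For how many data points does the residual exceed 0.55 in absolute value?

x=12: ŷ = 2.2 + 12 = 14.2; r = 13.6 − 14.2 = -0.6
x=27: ŷ = 2.2 + 27 = 29.2; r = 29.7 − 29.2 = 0.5
x=50: ŷ = 2.2 + 50 = 52.2; r = 51.9 − 52.2 = -0.3
x=51: ŷ = 2.2 + 51 = 53.2; r = 54.5 − 53.2 = 1.3
x=57: ŷ = 2.2 + 57 = 59.2; r = 59.2 − 59.2 = 0
x=64: ŷ = 2.2 + 64 = 66.2; r = 65.3 − 66.2 = -0.9
|r| > 0.55: x=12 (|r|=0.6), x=51 (|r|=1.3), x=64 (|r|=0.9) → 3

3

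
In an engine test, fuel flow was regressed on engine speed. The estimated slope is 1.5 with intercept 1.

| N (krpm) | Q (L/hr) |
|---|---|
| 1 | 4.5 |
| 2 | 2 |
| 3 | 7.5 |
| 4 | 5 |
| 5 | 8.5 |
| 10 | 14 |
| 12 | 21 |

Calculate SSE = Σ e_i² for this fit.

N=1: Q̂ = 1 + 1.5·1 = 2.5; e = 4.5 − 2.5 = 2
N=2: Q̂ = 1 + 1.5·2 = 4; e = 2 − 4 = -2
N=3: Q̂ = 1 + 1.5·3 = 5.5; e = 7.5 − 5.5 = 2
N=4: Q̂ = 1 + 1.5·4 = 7; e = 5 − 7 = -2
N=5: Q̂ = 1 + 1.5·5 = 8.5; e = 8.5 − 8.5 = 0
N=10: Q̂ = 1 + 1.5·10 = 16; e = 14 − 16 = -2
N=12: Q̂ = 1 + 1.5·12 = 19; e = 21 − 19 = 2
SSE = 4 + 4 + 4 + 4 + 0 + 4 + 4 = 24

SSE = 24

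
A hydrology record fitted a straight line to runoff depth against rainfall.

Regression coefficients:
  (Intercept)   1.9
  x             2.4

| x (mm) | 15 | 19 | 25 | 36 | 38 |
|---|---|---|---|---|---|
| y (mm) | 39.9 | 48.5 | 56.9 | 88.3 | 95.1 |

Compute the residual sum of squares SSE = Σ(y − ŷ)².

x=15: ŷ = 1.9 + 2.4·15 = 37.9; e = 39.9 − 37.9 = 2
x=19: ŷ = 1.9 + 2.4·19 = 47.5; e = 48.5 − 47.5 = 1
x=25: ŷ = 1.9 + 2.4·25 = 61.9; e = 56.9 − 61.9 = -5
x=36: ŷ = 1.9 + 2.4·36 = 88.3; e = 88.3 − 88.3 = 0
x=38: ŷ = 1.9 + 2.4·38 = 93.1; e = 95.1 − 93.1 = 2
SSE = 4 + 1 + 25 + 0 + 4 = 34

SSE = 34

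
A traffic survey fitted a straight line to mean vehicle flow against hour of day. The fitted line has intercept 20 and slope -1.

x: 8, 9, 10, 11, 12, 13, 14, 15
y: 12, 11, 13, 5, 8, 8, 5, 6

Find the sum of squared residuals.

SSE = 28

x=8: ŷ = 20 − 8 = 12; e = 12 − 12 = 0
x=9: ŷ = 20 − 9 = 11; e = 11 − 11 = 0
x=10: ŷ = 20 − 10 = 10; e = 13 − 10 = 3
x=11: ŷ = 20 − 11 = 9; e = 5 − 9 = -4
x=12: ŷ = 20 − 12 = 8; e = 8 − 8 = 0
x=13: ŷ = 20 − 13 = 7; e = 8 − 7 = 1
x=14: ŷ = 20 − 14 = 6; e = 5 − 6 = -1
x=15: ŷ = 20 − 15 = 5; e = 6 − 5 = 1
SSE = 0 + 0 + 9 + 16 + 0 + 1 + 1 + 1 = 28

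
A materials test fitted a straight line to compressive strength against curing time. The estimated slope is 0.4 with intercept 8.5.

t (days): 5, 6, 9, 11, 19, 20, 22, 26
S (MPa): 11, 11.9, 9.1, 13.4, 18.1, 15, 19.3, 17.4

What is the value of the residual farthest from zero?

t=5: ŷ = 8.5 + 0.4·5 = 10.5; e = 11 − 10.5 = 0.5
t=6: ŷ = 8.5 + 0.4·6 = 10.9; e = 11.9 − 10.9 = 1
t=9: ŷ = 8.5 + 0.4·9 = 12.1; e = 9.1 − 12.1 = -3
t=11: ŷ = 8.5 + 0.4·11 = 12.9; e = 13.4 − 12.9 = 0.5
t=19: ŷ = 8.5 + 0.4·19 = 16.1; e = 18.1 − 16.1 = 2
t=20: ŷ = 8.5 + 0.4·20 = 16.5; e = 15 − 16.5 = -1.5
t=22: ŷ = 8.5 + 0.4·22 = 17.3; e = 19.3 − 17.3 = 2
t=26: ŷ = 8.5 + 0.4·26 = 18.9; e = 17.4 − 18.9 = -1.5
Largest |e| is 3 at t = 9, residual -3.

e = -3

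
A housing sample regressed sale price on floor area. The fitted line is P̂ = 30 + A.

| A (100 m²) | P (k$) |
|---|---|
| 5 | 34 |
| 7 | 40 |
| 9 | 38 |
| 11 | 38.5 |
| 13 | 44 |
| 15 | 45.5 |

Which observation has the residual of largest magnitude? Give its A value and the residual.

A = 7, r = 3

A=5: P̂ = 30 + 5 = 35; r = 34 − 35 = -1
A=7: P̂ = 30 + 7 = 37; r = 40 − 37 = 3
A=9: P̂ = 30 + 9 = 39; r = 38 − 39 = -1
A=11: P̂ = 30 + 11 = 41; r = 38.5 − 41 = -2.5
A=13: P̂ = 30 + 13 = 43; r = 44 − 43 = 1
A=15: P̂ = 30 + 15 = 45; r = 45.5 − 45 = 0.5
Largest |r| is 3 at A = 7, residual 3.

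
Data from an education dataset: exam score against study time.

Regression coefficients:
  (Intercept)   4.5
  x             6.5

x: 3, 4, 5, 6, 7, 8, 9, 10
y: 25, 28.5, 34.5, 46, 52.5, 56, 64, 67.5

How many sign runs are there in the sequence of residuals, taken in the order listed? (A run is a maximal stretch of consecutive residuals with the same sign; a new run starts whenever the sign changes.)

x=3: ŷ = 4.5 + 6.5·3 = 24; r = 25 − 24 = 1
x=4: ŷ = 4.5 + 6.5·4 = 30.5; r = 28.5 − 30.5 = -2
x=5: ŷ = 4.5 + 6.5·5 = 37; r = 34.5 − 37 = -2.5
x=6: ŷ = 4.5 + 6.5·6 = 43.5; r = 46 − 43.5 = 2.5
x=7: ŷ = 4.5 + 6.5·7 = 50; r = 52.5 − 50 = 2.5
x=8: ŷ = 4.5 + 6.5·8 = 56.5; r = 56 − 56.5 = -0.5
x=9: ŷ = 4.5 + 6.5·9 = 63; r = 64 − 63 = 1
x=10: ŷ = 4.5 + 6.5·10 = 69.5; r = 67.5 − 69.5 = -2
Signs: + − − + + − + −
Runs: +×1, −×2, +×2, −×1, +×1, −×1 → 6

6 runs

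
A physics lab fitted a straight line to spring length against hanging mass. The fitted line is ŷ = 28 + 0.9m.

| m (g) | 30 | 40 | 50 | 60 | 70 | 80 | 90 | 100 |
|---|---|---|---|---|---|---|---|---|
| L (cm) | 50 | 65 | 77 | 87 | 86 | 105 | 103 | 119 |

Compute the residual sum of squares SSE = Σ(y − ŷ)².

m=30: ŷ = 28 + 0.9·30 = 55; r = 50 − 55 = -5
m=40: ŷ = 28 + 0.9·40 = 64; r = 65 − 64 = 1
m=50: ŷ = 28 + 0.9·50 = 73; r = 77 − 73 = 4
m=60: ŷ = 28 + 0.9·60 = 82; r = 87 − 82 = 5
m=70: ŷ = 28 + 0.9·70 = 91; r = 86 − 91 = -5
m=80: ŷ = 28 + 0.9·80 = 100; r = 105 − 100 = 5
m=90: ŷ = 28 + 0.9·90 = 109; r = 103 − 109 = -6
m=100: ŷ = 28 + 0.9·100 = 118; r = 119 − 118 = 1
SSE = 25 + 1 + 16 + 25 + 25 + 25 + 36 + 1 = 154

SSE = 154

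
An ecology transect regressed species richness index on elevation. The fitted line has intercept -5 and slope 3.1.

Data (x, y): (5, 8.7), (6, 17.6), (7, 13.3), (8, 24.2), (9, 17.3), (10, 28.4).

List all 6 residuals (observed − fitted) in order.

x=5: ŷ = -5 + 3.1·5 = 10.5; e = 8.7 − 10.5 = -1.8
x=6: ŷ = -5 + 3.1·6 = 13.6; e = 17.6 − 13.6 = 4
x=7: ŷ = -5 + 3.1·7 = 16.7; e = 13.3 − 16.7 = -3.4
x=8: ŷ = -5 + 3.1·8 = 19.8; e = 24.2 − 19.8 = 4.4
x=9: ŷ = -5 + 3.1·9 = 22.9; e = 17.3 − 22.9 = -5.6
x=10: ŷ = -5 + 3.1·10 = 26; e = 28.4 − 26 = 2.4

-1.8, 4, -3.4, 4.4, -5.6, 2.4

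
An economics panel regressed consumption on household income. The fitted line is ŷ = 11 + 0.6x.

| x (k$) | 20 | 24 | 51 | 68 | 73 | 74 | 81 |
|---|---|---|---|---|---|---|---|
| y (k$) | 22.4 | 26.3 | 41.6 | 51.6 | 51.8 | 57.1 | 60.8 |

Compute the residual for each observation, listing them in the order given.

x=20: ŷ = 11 + 0.6·20 = 23; e = 22.4 − 23 = -0.6
x=24: ŷ = 11 + 0.6·24 = 25.4; e = 26.3 − 25.4 = 0.9
x=51: ŷ = 11 + 0.6·51 = 41.6; e = 41.6 − 41.6 = 0
x=68: ŷ = 11 + 0.6·68 = 51.8; e = 51.6 − 51.8 = -0.2
x=73: ŷ = 11 + 0.6·73 = 54.8; e = 51.8 − 54.8 = -3
x=74: ŷ = 11 + 0.6·74 = 55.4; e = 57.1 − 55.4 = 1.7
x=81: ŷ = 11 + 0.6·81 = 59.6; e = 60.8 − 59.6 = 1.2

-0.6, 0.9, 0, -0.2, -3, 1.7, 1.2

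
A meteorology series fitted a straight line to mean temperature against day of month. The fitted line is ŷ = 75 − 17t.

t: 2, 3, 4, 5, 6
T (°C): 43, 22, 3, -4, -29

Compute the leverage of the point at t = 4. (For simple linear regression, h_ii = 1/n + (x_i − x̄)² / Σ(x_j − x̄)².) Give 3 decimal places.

t̄ = (2 + 3 + 4 + 5 + 6)/5 = 4
Σ(t − t̄)² = 4 + 1 + 0 + 1 + 4 = 10
h = 1/5 + (0)²/10 = 0.2 + 0 = 0.200

h = 0.200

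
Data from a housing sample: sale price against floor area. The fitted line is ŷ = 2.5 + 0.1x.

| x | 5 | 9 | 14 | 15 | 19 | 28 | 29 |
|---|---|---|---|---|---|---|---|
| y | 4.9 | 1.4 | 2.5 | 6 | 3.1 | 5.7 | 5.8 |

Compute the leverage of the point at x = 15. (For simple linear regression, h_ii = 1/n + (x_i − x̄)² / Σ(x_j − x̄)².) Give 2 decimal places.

x̄ = (5 + 9 + 14 + 15 + 19 + 28 + 29)/7 = 17
Σ(x − x̄)² = 144 + 64 + 9 + 4 + 4 + 121 + 144 = 490
h = 1/7 + (-2)²/490 = 0.142857 + 0.00816327 = 0.15

h = 0.15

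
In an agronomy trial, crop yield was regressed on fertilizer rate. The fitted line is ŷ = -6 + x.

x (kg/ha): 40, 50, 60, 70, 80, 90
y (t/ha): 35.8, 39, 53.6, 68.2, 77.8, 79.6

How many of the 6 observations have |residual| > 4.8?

1

x=40: ŷ = -6 + 40 = 34; e = 35.8 − 34 = 1.8
x=50: ŷ = -6 + 50 = 44; e = 39 − 44 = -5
x=60: ŷ = -6 + 60 = 54; e = 53.6 − 54 = -0.4
x=70: ŷ = -6 + 70 = 64; e = 68.2 − 64 = 4.2
x=80: ŷ = -6 + 80 = 74; e = 77.8 − 74 = 3.8
x=90: ŷ = -6 + 90 = 84; e = 79.6 − 84 = -4.4
|e| > 4.8: x=50 (|e|=5) → 1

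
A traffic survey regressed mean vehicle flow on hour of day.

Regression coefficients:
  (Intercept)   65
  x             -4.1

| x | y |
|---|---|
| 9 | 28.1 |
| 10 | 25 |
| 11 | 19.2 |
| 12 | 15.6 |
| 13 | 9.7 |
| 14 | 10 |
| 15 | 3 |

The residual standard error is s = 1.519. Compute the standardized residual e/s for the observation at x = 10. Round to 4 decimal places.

0.6583

ŷ = 65 − 4.1·10 = 24
e = 25 − 24 = 1
e/s = 1 / 1.519 = 0.6583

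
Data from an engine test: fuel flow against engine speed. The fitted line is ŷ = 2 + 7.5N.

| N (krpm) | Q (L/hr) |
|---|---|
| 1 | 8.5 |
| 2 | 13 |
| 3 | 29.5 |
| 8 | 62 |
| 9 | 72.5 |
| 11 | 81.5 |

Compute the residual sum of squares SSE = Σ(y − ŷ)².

N=1: ŷ = 2 + 7.5·1 = 9.5; e = 8.5 − 9.5 = -1
N=2: ŷ = 2 + 7.5·2 = 17; e = 13 − 17 = -4
N=3: ŷ = 2 + 7.5·3 = 24.5; e = 29.5 − 24.5 = 5
N=8: ŷ = 2 + 7.5·8 = 62; e = 62 − 62 = 0
N=9: ŷ = 2 + 7.5·9 = 69.5; e = 72.5 − 69.5 = 3
N=11: ŷ = 2 + 7.5·11 = 84.5; e = 81.5 − 84.5 = -3
SSE = 1 + 16 + 25 + 0 + 9 + 9 = 60

SSE = 60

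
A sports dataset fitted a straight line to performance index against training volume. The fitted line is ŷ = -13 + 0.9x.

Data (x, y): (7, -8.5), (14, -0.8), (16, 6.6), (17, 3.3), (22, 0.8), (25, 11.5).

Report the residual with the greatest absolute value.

r = -6

x=7: ŷ = -13 + 0.9·7 = -6.7; r = -8.5 − (-6.7) = -1.8
x=14: ŷ = -13 + 0.9·14 = -0.4; r = -0.8 − (-0.4) = -0.4
x=16: ŷ = -13 + 0.9·16 = 1.4; r = 6.6 − 1.4 = 5.2
x=17: ŷ = -13 + 0.9·17 = 2.3; r = 3.3 − 2.3 = 1
x=22: ŷ = -13 + 0.9·22 = 6.8; r = 0.8 − 6.8 = -6
x=25: ŷ = -13 + 0.9·25 = 9.5; r = 11.5 − 9.5 = 2
Largest |r| is 6 at x = 22, residual -6.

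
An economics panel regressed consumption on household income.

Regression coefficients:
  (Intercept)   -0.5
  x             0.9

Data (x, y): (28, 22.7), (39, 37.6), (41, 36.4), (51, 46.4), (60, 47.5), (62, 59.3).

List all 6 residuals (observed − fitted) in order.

-2, 3, 0, 1, -6, 4

x=28: ŷ = -0.5 + 0.9·28 = 24.7; r = 22.7 − 24.7 = -2
x=39: ŷ = -0.5 + 0.9·39 = 34.6; r = 37.6 − 34.6 = 3
x=41: ŷ = -0.5 + 0.9·41 = 36.4; r = 36.4 − 36.4 = 0
x=51: ŷ = -0.5 + 0.9·51 = 45.4; r = 46.4 − 45.4 = 1
x=60: ŷ = -0.5 + 0.9·60 = 53.5; r = 47.5 − 53.5 = -6
x=62: ŷ = -0.5 + 0.9·62 = 55.3; r = 59.3 − 55.3 = 4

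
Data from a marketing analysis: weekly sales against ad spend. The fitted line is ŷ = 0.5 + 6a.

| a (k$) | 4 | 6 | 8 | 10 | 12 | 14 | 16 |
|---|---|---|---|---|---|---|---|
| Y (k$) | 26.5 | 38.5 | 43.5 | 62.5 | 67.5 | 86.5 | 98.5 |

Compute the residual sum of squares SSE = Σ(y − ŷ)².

a=4: ŷ = 0.5 + 6·4 = 24.5; e = 26.5 − 24.5 = 2
a=6: ŷ = 0.5 + 6·6 = 36.5; e = 38.5 − 36.5 = 2
a=8: ŷ = 0.5 + 6·8 = 48.5; e = 43.5 − 48.5 = -5
a=10: ŷ = 0.5 + 6·10 = 60.5; e = 62.5 − 60.5 = 2
a=12: ŷ = 0.5 + 6·12 = 72.5; e = 67.5 − 72.5 = -5
a=14: ŷ = 0.5 + 6·14 = 84.5; e = 86.5 − 84.5 = 2
a=16: ŷ = 0.5 + 6·16 = 96.5; e = 98.5 − 96.5 = 2
SSE = 4 + 4 + 25 + 4 + 25 + 4 + 4 = 70

SSE = 70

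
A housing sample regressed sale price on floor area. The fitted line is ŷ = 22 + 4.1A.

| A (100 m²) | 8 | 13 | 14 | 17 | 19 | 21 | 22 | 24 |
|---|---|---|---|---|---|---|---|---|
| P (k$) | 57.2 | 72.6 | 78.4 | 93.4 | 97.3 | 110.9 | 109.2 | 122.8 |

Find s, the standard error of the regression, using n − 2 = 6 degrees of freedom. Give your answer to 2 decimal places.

A=8: ŷ = 22 + 4.1·8 = 54.8; e = 57.2 − 54.8 = 2.4
A=13: ŷ = 22 + 4.1·13 = 75.3; e = 72.6 − 75.3 = -2.7
A=14: ŷ = 22 + 4.1·14 = 79.4; e = 78.4 − 79.4 = -1
A=17: ŷ = 22 + 4.1·17 = 91.7; e = 93.4 − 91.7 = 1.7
A=19: ŷ = 22 + 4.1·19 = 99.9; e = 97.3 − 99.9 = -2.6
A=21: ŷ = 22 + 4.1·21 = 108.1; e = 110.9 − 108.1 = 2.8
A=22: ŷ = 22 + 4.1·22 = 112.2; e = 109.2 − 112.2 = -3
A=24: ŷ = 22 + 4.1·24 = 120.4; e = 122.8 − 120.4 = 2.4
SSE = 5.76 + 7.29 + 1 + 2.89 + 6.76 + 7.84 + 9 + 5.76 = 46.3
s = √(46.3/6) = √7.71667 ≈ 2.78

s = 2.78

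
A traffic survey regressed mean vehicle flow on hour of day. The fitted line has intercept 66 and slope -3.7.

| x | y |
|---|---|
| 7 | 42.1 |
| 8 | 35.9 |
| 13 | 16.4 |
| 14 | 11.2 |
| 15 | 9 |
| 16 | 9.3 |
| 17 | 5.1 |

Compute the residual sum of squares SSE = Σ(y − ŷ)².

SSE = 28

x=7: ŷ = 66 − 3.7·7 = 40.1; e = 42.1 − 40.1 = 2
x=8: ŷ = 66 − 3.7·8 = 36.4; e = 35.9 − 36.4 = -0.5
x=13: ŷ = 66 − 3.7·13 = 17.9; e = 16.4 − 17.9 = -1.5
x=14: ŷ = 66 − 3.7·14 = 14.2; e = 11.2 − 14.2 = -3
x=15: ŷ = 66 − 3.7·15 = 10.5; e = 9 − 10.5 = -1.5
x=16: ŷ = 66 − 3.7·16 = 6.8; e = 9.3 − 6.8 = 2.5
x=17: ŷ = 66 − 3.7·17 = 3.1; e = 5.1 − 3.1 = 2
SSE = 4 + 0.25 + 2.25 + 9 + 2.25 + 6.25 + 4 = 28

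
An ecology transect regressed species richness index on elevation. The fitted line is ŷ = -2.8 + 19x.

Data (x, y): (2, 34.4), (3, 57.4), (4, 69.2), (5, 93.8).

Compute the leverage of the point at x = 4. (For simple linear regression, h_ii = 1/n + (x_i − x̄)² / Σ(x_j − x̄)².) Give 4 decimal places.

x̄ = (2 + 3 + 4 + 5)/4 = 3.5
Σ(x − x̄)² = 2.25 + 0.25 + 0.25 + 2.25 = 5
h = 1/4 + (0.5)²/5 = 0.25 + 0.05 = 0.3000

h = 0.3000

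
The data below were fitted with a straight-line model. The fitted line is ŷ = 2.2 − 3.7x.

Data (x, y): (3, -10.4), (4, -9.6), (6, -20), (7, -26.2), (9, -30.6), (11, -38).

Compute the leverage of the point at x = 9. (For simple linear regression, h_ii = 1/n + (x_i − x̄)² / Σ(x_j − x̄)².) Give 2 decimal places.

h = 0.29

x̄ = (3 + 4 + 6 + 7 + 9 + 11)/6 = 6.66667
Σ(x − x̄)² = 13.4444 + 7.11111 + 0.444444 + 0.111111 + 5.44444 + 18.7778 = 45.3333
h = 1/6 + (2.33333)²/45.3333 = 0.166667 + 0.120098 = 0.29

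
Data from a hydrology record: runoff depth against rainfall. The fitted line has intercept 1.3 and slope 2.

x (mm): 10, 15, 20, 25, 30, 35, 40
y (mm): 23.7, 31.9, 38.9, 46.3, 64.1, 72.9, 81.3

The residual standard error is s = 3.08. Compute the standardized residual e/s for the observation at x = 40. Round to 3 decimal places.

0.000

ŷ = 1.3 + 2·40 = 81.3
e = 81.3 − 81.3 = 0
e/s = 0 / 3.08 = 0.000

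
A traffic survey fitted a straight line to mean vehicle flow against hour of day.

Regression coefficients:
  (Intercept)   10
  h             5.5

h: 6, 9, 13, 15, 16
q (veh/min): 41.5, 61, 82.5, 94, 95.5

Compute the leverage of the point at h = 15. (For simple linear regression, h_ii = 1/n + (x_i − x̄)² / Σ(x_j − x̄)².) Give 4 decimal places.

h = 0.3446

h̄ = (6 + 9 + 13 + 15 + 16)/5 = 11.8
Σ(h − h̄)² = 33.64 + 7.84 + 1.44 + 10.24 + 17.64 = 70.8
h = 1/5 + (3.2)²/70.8 = 0.2 + 0.144633 = 0.3446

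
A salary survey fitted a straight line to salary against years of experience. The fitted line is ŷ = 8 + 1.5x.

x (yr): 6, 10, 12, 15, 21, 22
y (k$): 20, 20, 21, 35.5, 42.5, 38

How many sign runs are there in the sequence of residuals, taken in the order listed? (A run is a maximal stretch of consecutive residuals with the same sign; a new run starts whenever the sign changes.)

4 runs

x=6: ŷ = 8 + 1.5·6 = 17; e = 20 − 17 = 3
x=10: ŷ = 8 + 1.5·10 = 23; e = 20 − 23 = -3
x=12: ŷ = 8 + 1.5·12 = 26; e = 21 − 26 = -5
x=15: ŷ = 8 + 1.5·15 = 30.5; e = 35.5 − 30.5 = 5
x=21: ŷ = 8 + 1.5·21 = 39.5; e = 42.5 − 39.5 = 3
x=22: ŷ = 8 + 1.5·22 = 41; e = 38 − 41 = -3
Signs: + − − + + −
Runs: +×1, −×2, +×2, −×1 → 4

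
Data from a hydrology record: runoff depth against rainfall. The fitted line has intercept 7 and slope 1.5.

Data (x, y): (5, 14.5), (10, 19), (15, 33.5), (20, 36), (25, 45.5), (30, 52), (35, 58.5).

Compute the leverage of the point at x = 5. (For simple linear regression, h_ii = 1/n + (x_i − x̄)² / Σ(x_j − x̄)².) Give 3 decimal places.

h = 0.464

x̄ = (5 + 10 + 15 + 20 + 25 + 30 + 35)/7 = 20
Σ(x − x̄)² = 225 + 100 + 25 + 0 + 25 + 100 + 225 = 700
h = 1/7 + (-15)²/700 = 0.142857 + 0.321429 = 0.464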